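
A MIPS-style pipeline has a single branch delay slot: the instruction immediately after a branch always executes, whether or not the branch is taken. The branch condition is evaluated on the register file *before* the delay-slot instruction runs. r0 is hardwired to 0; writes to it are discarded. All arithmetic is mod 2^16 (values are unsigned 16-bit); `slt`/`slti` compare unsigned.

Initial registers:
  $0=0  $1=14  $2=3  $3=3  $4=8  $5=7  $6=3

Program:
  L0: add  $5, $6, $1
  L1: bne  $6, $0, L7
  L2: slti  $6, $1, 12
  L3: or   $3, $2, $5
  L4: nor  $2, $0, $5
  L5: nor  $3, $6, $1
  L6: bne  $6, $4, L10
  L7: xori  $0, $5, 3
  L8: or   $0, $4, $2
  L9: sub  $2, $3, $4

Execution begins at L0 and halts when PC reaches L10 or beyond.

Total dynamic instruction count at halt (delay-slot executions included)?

PC=0  add  $5, $6, $1        | $0=0 $1=14 $2=3 $3=3 $4=8 $5=17 $6=3
PC=1  bne  $6, $0, L7        | $0=0 $1=14 $2=3 $3=3 $4=8 $5=17 $6=3  [TAKEN]
PC=2  slti  $6, $1, 12       | $0=0 $1=14 $2=3 $3=3 $4=8 $5=17 $6=0
PC=7  xori  $0, $5, 3        | $0=0 $1=14 $2=3 $3=3 $4=8 $5=17 $6=0
PC=8  or   $0, $4, $2        | $0=0 $1=14 $2=3 $3=3 $4=8 $5=17 $6=0
PC=9  sub  $2, $3, $4        | $0=0 $1=14 $2=65531 $3=3 $4=8 $5=17 $6=0

6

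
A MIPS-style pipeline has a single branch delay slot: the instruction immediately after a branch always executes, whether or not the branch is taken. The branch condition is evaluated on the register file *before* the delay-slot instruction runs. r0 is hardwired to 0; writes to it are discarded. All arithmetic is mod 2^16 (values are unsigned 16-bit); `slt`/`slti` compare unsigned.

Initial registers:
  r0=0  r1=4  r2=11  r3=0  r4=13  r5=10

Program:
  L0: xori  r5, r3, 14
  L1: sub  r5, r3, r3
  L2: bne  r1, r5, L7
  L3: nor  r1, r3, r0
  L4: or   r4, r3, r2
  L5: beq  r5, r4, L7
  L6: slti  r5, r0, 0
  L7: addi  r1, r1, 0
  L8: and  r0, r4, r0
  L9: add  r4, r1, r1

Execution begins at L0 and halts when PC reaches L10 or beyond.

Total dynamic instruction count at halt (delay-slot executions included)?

7

#0 xori  r5, r3, 14 ; 0/4/11/0/13/14
#1 sub  r5, r3, r3 ; 0/4/11/0/13/0
#2 bne  r1, r5, L7 ; 0/4/11/0/13/0 ; →target
#3 nor  r1, r3, r0 ; 0/65535/11/0/13/0
#7 addi  r1, r1, 0 ; 0/65535/11/0/13/0
#8 and  r0, r4, r0 ; 0/65535/11/0/13/0
#9 add  r4, r1, r1 ; 0/65535/11/0/65534/0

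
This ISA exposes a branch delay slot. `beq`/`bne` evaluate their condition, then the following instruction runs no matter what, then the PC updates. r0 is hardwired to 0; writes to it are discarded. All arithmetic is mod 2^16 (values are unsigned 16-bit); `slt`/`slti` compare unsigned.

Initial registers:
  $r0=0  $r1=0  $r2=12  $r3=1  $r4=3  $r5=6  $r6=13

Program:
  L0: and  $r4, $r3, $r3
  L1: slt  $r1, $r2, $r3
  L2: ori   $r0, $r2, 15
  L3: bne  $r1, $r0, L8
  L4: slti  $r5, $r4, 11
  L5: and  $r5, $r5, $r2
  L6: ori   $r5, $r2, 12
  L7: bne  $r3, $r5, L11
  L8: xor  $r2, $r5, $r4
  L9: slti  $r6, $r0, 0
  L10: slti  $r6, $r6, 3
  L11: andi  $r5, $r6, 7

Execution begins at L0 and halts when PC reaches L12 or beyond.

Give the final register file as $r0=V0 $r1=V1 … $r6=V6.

$r0=0 $r1=0 $r2=13 $r3=1 $r4=1 $r5=5 $r6=13

[0] and  $r4, $r3, $r3  →  {$r0:0, $r1:0, $r2:12, $r3:1, $r4:1, $r5:6, $r6:13}
[1] slt  $r1, $r2, $r3  →  {$r0:0, $r1:0, $r2:12, $r3:1, $r4:1, $r5:6, $r6:13}
[2] ori   $r0, $r2, 15  →  {$r0:0, $r1:0, $r2:12, $r3:1, $r4:1, $r5:6, $r6:13}
[3] bne  $r1, $r0, L8  →  {$r0:0, $r1:0, $r2:12, $r3:1, $r4:1, $r5:6, $r6:13}  ⟨branch fallthrough⟩
[4] slti  $r5, $r4, 11  →  {$r0:0, $r1:0, $r2:12, $r3:1, $r4:1, $r5:1, $r6:13}
[5] and  $r5, $r5, $r2  →  {$r0:0, $r1:0, $r2:12, $r3:1, $r4:1, $r5:0, $r6:13}
[6] ori   $r5, $r2, 12  →  {$r0:0, $r1:0, $r2:12, $r3:1, $r4:1, $r5:12, $r6:13}
[7] bne  $r3, $r5, L11  →  {$r0:0, $r1:0, $r2:12, $r3:1, $r4:1, $r5:12, $r6:13}  ⟨branch taken⟩
[8] xor  $r2, $r5, $r4  →  {$r0:0, $r1:0, $r2:13, $r3:1, $r4:1, $r5:12, $r6:13}
[11] andi  $r5, $r6, 7  →  {$r0:0, $r1:0, $r2:13, $r3:1, $r4:1, $r5:5, $r6:13}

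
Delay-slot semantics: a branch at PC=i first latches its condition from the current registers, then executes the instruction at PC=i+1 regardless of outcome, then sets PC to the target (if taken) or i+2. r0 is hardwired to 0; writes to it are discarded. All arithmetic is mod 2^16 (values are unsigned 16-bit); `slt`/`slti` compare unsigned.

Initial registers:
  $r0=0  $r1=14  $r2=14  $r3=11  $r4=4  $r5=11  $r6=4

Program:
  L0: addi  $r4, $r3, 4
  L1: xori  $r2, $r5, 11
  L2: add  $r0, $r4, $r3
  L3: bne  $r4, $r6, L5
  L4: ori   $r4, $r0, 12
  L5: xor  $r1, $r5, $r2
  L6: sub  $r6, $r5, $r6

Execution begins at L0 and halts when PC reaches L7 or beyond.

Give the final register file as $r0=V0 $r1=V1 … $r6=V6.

[0] addi  $r4, $r3, 4  →  {$r0:0, $r1:14, $r2:14, $r3:11, $r4:15, $r5:11, $r6:4}
[1] xori  $r2, $r5, 11  →  {$r0:0, $r1:14, $r2:0, $r3:11, $r4:15, $r5:11, $r6:4}
[2] add  $r0, $r4, $r3  →  {$r0:0, $r1:14, $r2:0, $r3:11, $r4:15, $r5:11, $r6:4}
[3] bne  $r4, $r6, L5  →  {$r0:0, $r1:14, $r2:0, $r3:11, $r4:15, $r5:11, $r6:4}  ⟨branch taken⟩
[4] ori   $r4, $r0, 12  →  {$r0:0, $r1:14, $r2:0, $r3:11, $r4:12, $r5:11, $r6:4}
[5] xor  $r1, $r5, $r2  →  {$r0:0, $r1:11, $r2:0, $r3:11, $r4:12, $r5:11, $r6:4}
[6] sub  $r6, $r5, $r6  →  {$r0:0, $r1:11, $r2:0, $r3:11, $r4:12, $r5:11, $r6:7}

$r0=0 $r1=11 $r2=0 $r3=11 $r4=12 $r5=11 $r6=7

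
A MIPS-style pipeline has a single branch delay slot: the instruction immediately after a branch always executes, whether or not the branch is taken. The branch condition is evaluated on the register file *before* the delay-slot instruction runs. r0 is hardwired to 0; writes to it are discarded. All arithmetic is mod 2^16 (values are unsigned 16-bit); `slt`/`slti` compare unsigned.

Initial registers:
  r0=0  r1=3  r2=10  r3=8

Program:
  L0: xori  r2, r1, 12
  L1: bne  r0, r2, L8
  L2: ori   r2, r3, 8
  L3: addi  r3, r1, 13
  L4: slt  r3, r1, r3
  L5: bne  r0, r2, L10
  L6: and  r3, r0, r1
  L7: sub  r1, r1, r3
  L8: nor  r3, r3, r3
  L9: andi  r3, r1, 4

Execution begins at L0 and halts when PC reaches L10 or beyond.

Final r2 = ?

#0 xori  r2, r1, 12 ; 0/3/15/8
#1 bne  r0, r2, L8 ; 0/3/15/8 ; →target
#2 ori   r2, r3, 8 ; 0/3/8/8
#8 nor  r3, r3, r3 ; 0/3/8/65527
#9 andi  r3, r1, 4 ; 0/3/8/0

8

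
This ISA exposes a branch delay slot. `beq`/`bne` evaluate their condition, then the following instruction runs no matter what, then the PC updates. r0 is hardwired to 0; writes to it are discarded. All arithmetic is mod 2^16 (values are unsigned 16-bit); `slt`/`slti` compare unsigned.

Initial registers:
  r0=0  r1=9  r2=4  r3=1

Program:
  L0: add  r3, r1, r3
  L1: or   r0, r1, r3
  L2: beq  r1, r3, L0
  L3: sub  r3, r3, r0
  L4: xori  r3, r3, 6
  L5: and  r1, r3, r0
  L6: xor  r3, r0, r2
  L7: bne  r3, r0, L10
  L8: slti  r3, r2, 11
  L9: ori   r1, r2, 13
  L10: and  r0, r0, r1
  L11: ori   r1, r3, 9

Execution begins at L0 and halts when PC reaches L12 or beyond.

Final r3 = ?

PC=0  add  r3, r1, r3        | r0=0 r1=9 r2=4 r3=10
PC=1  or   r0, r1, r3        | r0=0 r1=9 r2=4 r3=10
PC=2  beq  r1, r3, L0        | r0=0 r1=9 r2=4 r3=10  [not taken]
PC=3  sub  r3, r3, r0        | r0=0 r1=9 r2=4 r3=10
PC=4  xori  r3, r3, 6        | r0=0 r1=9 r2=4 r3=12
PC=5  and  r1, r3, r0        | r0=0 r1=0 r2=4 r3=12
PC=6  xor  r3, r0, r2        | r0=0 r1=0 r2=4 r3=4
PC=7  bne  r3, r0, L10       | r0=0 r1=0 r2=4 r3=4  [TAKEN]
PC=8  slti  r3, r2, 11       | r0=0 r1=0 r2=4 r3=1
PC=10 and  r0, r0, r1        | r0=0 r1=0 r2=4 r3=1
PC=11 ori   r1, r3, 9        | r0=0 r1=9 r2=4 r3=1

1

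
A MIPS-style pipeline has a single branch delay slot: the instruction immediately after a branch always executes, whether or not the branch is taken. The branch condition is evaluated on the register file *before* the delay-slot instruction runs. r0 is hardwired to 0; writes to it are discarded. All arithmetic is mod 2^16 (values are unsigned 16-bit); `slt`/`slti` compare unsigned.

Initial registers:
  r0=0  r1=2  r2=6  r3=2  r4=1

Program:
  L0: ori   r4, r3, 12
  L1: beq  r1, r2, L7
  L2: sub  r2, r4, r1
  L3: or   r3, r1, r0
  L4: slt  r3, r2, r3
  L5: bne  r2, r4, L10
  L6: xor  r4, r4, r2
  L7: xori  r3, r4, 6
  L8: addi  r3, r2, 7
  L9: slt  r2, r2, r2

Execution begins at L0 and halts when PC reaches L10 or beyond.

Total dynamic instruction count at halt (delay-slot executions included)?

7

[0] ori   r4, r3, 12  →  {r0:0, r1:2, r2:6, r3:2, r4:14}
[1] beq  r1, r2, L7  →  {r0:0, r1:2, r2:6, r3:2, r4:14}  ⟨branch fallthrough⟩
[2] sub  r2, r4, r1  →  {r0:0, r1:2, r2:12, r3:2, r4:14}
[3] or   r3, r1, r0  →  {r0:0, r1:2, r2:12, r3:2, r4:14}
[4] slt  r3, r2, r3  →  {r0:0, r1:2, r2:12, r3:0, r4:14}
[5] bne  r2, r4, L10  →  {r0:0, r1:2, r2:12, r3:0, r4:14}  ⟨branch taken⟩
[6] xor  r4, r4, r2  →  {r0:0, r1:2, r2:12, r3:0, r4:2}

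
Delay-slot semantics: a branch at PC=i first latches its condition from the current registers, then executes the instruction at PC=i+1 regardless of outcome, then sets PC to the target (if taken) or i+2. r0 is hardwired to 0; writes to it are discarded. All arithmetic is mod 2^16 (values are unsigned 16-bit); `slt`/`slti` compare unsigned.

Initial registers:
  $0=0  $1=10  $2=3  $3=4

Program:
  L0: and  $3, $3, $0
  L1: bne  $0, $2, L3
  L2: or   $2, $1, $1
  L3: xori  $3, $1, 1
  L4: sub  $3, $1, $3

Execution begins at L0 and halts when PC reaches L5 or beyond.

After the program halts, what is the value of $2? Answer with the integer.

#0 and  $3, $3, $0 ; 0/10/3/0
#1 bne  $0, $2, L3 ; 0/10/3/0 ; →target
#2 or   $2, $1, $1 ; 0/10/10/0
#3 xori  $3, $1, 1 ; 0/10/10/11
#4 sub  $3, $1, $3 ; 0/10/10/65535

10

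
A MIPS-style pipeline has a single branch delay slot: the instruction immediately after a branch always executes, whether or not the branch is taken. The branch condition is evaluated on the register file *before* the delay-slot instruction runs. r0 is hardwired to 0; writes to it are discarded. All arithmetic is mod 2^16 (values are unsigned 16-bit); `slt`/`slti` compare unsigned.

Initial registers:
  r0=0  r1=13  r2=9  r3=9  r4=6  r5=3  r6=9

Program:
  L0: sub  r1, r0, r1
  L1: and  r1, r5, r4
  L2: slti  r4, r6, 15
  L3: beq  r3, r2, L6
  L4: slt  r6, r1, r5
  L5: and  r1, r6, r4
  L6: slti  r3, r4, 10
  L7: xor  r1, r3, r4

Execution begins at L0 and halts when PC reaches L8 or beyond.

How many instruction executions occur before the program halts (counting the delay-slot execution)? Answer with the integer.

7

#0 sub  r1, r0, r1 ; 0/65523/9/9/6/3/9
#1 and  r1, r5, r4 ; 0/2/9/9/6/3/9
#2 slti  r4, r6, 15 ; 0/2/9/9/1/3/9
#3 beq  r3, r2, L6 ; 0/2/9/9/1/3/9 ; →target
#4 slt  r6, r1, r5 ; 0/2/9/9/1/3/1
#6 slti  r3, r4, 10 ; 0/2/9/1/1/3/1
#7 xor  r1, r3, r4 ; 0/0/9/1/1/3/1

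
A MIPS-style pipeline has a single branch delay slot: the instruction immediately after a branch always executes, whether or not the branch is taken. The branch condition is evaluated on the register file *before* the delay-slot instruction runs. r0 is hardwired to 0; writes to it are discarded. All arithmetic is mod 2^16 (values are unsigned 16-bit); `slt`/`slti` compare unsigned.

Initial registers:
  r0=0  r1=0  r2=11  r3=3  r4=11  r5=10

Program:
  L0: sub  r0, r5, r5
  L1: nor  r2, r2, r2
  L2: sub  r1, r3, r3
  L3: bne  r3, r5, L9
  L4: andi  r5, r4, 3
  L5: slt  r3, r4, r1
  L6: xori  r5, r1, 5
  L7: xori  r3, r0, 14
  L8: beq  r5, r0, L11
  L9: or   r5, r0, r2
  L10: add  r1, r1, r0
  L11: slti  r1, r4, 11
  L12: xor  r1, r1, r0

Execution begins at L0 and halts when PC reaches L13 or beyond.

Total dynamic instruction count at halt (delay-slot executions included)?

9

#0 sub  r0, r5, r5 ; 0/0/11/3/11/10
#1 nor  r2, r2, r2 ; 0/0/65524/3/11/10
#2 sub  r1, r3, r3 ; 0/0/65524/3/11/10
#3 bne  r3, r5, L9 ; 0/0/65524/3/11/10 ; →target
#4 andi  r5, r4, 3 ; 0/0/65524/3/11/3
#9 or   r5, r0, r2 ; 0/0/65524/3/11/65524
#10 add  r1, r1, r0 ; 0/0/65524/3/11/65524
#11 slti  r1, r4, 11 ; 0/0/65524/3/11/65524
#12 xor  r1, r1, r0 ; 0/0/65524/3/11/65524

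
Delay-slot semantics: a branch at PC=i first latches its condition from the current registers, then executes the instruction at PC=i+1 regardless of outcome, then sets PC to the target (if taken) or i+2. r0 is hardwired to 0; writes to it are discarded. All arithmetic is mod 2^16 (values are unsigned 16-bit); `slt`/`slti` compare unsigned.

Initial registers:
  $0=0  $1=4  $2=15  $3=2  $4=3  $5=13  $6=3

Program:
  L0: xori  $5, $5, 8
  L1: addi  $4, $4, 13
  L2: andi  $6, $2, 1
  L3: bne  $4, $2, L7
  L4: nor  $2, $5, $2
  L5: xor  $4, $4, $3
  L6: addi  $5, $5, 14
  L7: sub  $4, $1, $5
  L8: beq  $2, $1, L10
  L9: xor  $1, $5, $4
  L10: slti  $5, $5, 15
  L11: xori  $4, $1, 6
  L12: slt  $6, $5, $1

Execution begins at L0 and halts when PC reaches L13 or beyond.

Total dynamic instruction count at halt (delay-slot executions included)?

  step pc=0: xori  $5, $5, 8  regs=(0,4,15,2,3,5,3)
  step pc=1: addi  $4, $4, 13  regs=(0,4,15,2,16,5,3)
  step pc=2: andi  $6, $2, 1  regs=(0,4,15,2,16,5,1)
  step pc=3: bne  $4, $2, L7  cond=T  regs=(0,4,15,2,16,5,1)
  step pc=4: nor  $2, $5, $2  regs=(0,4,65520,2,16,5,1)
  step pc=7: sub  $4, $1, $5  regs=(0,4,65520,2,65535,5,1)
  step pc=8: beq  $2, $1, L10  cond=F  regs=(0,4,65520,2,65535,5,1)
  step pc=9: xor  $1, $5, $4  regs=(0,65530,65520,2,65535,5,1)
  step pc=10: slti  $5, $5, 15  regs=(0,65530,65520,2,65535,1,1)
  step pc=11: xori  $4, $1, 6  regs=(0,65530,65520,2,65532,1,1)
  step pc=12: slt  $6, $5, $1  regs=(0,65530,65520,2,65532,1,1)

11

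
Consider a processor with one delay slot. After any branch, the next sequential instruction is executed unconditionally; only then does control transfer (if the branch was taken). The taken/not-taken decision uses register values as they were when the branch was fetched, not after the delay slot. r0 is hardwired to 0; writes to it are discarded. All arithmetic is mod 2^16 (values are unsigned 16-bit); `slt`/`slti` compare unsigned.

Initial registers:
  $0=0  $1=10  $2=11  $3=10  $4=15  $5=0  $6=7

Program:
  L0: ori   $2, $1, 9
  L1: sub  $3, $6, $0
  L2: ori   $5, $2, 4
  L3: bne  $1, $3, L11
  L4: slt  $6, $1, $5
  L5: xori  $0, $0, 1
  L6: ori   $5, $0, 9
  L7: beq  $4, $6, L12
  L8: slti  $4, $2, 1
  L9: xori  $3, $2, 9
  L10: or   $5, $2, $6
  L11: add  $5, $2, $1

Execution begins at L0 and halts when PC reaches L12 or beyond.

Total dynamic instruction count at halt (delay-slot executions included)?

PC=0  ori   $2, $1, 9        | $0=0 $1=10 $2=11 $3=10 $4=15 $5=0 $6=7
PC=1  sub  $3, $6, $0        | $0=0 $1=10 $2=11 $3=7 $4=15 $5=0 $6=7
PC=2  ori   $5, $2, 4        | $0=0 $1=10 $2=11 $3=7 $4=15 $5=15 $6=7
PC=3  bne  $1, $3, L11       | $0=0 $1=10 $2=11 $3=7 $4=15 $5=15 $6=7  [TAKEN]
PC=4  slt  $6, $1, $5        | $0=0 $1=10 $2=11 $3=7 $4=15 $5=15 $6=1
PC=11 add  $5, $2, $1        | $0=0 $1=10 $2=11 $3=7 $4=15 $5=21 $6=1

6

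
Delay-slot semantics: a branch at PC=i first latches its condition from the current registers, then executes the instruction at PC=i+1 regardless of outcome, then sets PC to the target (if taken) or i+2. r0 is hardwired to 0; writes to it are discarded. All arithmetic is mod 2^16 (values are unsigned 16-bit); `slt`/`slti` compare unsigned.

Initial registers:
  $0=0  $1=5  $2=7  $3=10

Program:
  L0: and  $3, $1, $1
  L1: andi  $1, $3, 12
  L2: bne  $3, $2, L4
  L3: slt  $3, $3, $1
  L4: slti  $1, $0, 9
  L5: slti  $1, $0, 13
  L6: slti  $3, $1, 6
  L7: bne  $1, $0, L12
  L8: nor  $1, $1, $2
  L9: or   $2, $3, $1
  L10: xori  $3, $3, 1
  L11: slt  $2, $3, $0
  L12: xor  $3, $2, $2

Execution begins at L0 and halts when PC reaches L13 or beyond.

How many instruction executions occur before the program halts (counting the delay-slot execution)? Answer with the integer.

10

[0] and  $3, $1, $1  →  {$0:0, $1:5, $2:7, $3:5}
[1] andi  $1, $3, 12  →  {$0:0, $1:4, $2:7, $3:5}
[2] bne  $3, $2, L4  →  {$0:0, $1:4, $2:7, $3:5}  ⟨branch taken⟩
[3] slt  $3, $3, $1  →  {$0:0, $1:4, $2:7, $3:0}
[4] slti  $1, $0, 9  →  {$0:0, $1:1, $2:7, $3:0}
[5] slti  $1, $0, 13  →  {$0:0, $1:1, $2:7, $3:0}
[6] slti  $3, $1, 6  →  {$0:0, $1:1, $2:7, $3:1}
[7] bne  $1, $0, L12  →  {$0:0, $1:1, $2:7, $3:1}  ⟨branch taken⟩
[8] nor  $1, $1, $2  →  {$0:0, $1:65528, $2:7, $3:1}
[12] xor  $3, $2, $2  →  {$0:0, $1:65528, $2:7, $3:0}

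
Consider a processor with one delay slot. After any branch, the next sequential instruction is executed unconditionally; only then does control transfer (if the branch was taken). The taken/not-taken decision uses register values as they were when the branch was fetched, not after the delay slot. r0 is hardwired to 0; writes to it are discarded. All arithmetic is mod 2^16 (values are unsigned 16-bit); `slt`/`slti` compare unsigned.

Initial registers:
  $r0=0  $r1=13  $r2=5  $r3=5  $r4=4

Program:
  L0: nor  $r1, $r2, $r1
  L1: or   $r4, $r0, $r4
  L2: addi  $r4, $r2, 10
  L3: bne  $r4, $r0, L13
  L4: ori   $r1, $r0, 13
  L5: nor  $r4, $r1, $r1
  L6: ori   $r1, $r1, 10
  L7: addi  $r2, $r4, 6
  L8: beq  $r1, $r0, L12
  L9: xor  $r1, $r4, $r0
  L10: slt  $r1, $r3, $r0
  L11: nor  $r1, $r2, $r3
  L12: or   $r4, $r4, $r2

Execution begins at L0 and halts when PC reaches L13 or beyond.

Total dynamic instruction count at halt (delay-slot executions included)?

#0 nor  $r1, $r2, $r1 ; 0/65522/5/5/4
#1 or   $r4, $r0, $r4 ; 0/65522/5/5/4
#2 addi  $r4, $r2, 10 ; 0/65522/5/5/15
#3 bne  $r4, $r0, L13 ; 0/65522/5/5/15 ; →target
#4 ori   $r1, $r0, 13 ; 0/13/5/5/15

5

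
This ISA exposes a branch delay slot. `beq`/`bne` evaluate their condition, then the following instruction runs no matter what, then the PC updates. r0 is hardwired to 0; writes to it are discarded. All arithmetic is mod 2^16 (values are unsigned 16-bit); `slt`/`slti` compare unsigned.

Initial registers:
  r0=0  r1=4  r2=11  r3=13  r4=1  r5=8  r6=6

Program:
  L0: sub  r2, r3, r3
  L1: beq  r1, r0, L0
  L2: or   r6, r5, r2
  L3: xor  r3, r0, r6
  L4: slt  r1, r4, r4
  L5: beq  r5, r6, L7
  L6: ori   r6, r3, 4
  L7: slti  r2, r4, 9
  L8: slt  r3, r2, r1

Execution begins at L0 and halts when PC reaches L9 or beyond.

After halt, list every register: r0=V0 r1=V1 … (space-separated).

r0=0 r1=0 r2=1 r3=0 r4=1 r5=8 r6=12

PC=0  sub  r2, r3, r3        | r0=0 r1=4 r2=0 r3=13 r4=1 r5=8 r6=6
PC=1  beq  r1, r0, L0        | r0=0 r1=4 r2=0 r3=13 r4=1 r5=8 r6=6  [not taken]
PC=2  or   r6, r5, r2        | r0=0 r1=4 r2=0 r3=13 r4=1 r5=8 r6=8
PC=3  xor  r3, r0, r6        | r0=0 r1=4 r2=0 r3=8 r4=1 r5=8 r6=8
PC=4  slt  r1, r4, r4        | r0=0 r1=0 r2=0 r3=8 r4=1 r5=8 r6=8
PC=5  beq  r5, r6, L7        | r0=0 r1=0 r2=0 r3=8 r4=1 r5=8 r6=8  [TAKEN]
PC=6  ori   r6, r3, 4        | r0=0 r1=0 r2=0 r3=8 r4=1 r5=8 r6=12
PC=7  slti  r2, r4, 9        | r0=0 r1=0 r2=1 r3=8 r4=1 r5=8 r6=12
PC=8  slt  r3, r2, r1        | r0=0 r1=0 r2=1 r3=0 r4=1 r5=8 r6=12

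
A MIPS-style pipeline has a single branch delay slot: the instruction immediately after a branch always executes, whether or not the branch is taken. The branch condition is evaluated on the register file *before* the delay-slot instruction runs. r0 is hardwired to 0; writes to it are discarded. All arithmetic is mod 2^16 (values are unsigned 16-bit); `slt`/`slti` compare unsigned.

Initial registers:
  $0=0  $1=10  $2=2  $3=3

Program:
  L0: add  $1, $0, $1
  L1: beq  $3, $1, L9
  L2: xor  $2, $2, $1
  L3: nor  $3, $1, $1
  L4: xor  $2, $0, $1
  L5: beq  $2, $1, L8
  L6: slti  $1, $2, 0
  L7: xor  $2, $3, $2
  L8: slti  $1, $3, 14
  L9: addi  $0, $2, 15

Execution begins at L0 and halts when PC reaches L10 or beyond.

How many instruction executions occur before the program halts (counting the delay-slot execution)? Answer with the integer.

9

PC=0  add  $1, $0, $1        | $0=0 $1=10 $2=2 $3=3
PC=1  beq  $3, $1, L9        | $0=0 $1=10 $2=2 $3=3  [not taken]
PC=2  xor  $2, $2, $1        | $0=0 $1=10 $2=8 $3=3
PC=3  nor  $3, $1, $1        | $0=0 $1=10 $2=8 $3=65525
PC=4  xor  $2, $0, $1        | $0=0 $1=10 $2=10 $3=65525
PC=5  beq  $2, $1, L8        | $0=0 $1=10 $2=10 $3=65525  [TAKEN]
PC=6  slti  $1, $2, 0        | $0=0 $1=0 $2=10 $3=65525
PC=8  slti  $1, $3, 14       | $0=0 $1=0 $2=10 $3=65525
PC=9  addi  $0, $2, 15       | $0=0 $1=0 $2=10 $3=65525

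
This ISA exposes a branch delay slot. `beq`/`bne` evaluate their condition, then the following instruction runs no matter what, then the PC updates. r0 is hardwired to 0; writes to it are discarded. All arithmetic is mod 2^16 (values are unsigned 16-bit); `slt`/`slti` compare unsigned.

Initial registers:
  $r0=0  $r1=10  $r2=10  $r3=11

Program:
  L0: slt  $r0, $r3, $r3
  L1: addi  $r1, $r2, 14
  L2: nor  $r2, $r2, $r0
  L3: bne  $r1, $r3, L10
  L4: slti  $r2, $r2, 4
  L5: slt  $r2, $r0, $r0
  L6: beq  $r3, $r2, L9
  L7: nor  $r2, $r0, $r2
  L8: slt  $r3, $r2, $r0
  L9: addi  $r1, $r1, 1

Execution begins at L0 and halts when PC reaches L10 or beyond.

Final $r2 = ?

#0 slt  $r0, $r3, $r3 ; 0/10/10/11
#1 addi  $r1, $r2, 14 ; 0/24/10/11
#2 nor  $r2, $r2, $r0 ; 0/24/65525/11
#3 bne  $r1, $r3, L10 ; 0/24/65525/11 ; →target
#4 slti  $r2, $r2, 4 ; 0/24/0/11

0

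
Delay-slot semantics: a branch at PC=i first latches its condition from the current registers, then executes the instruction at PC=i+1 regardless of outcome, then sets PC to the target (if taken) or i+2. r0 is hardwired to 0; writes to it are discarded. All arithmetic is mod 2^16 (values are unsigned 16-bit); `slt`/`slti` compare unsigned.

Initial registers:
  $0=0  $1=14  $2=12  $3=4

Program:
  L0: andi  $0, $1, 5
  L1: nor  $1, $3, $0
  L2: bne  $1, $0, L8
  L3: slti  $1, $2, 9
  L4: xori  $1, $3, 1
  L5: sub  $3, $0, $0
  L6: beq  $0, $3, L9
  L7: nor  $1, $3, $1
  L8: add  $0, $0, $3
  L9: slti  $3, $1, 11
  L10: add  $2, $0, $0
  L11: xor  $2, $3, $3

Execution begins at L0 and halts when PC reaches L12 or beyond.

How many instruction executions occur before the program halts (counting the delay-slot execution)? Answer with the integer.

8

  step pc=0: andi  $0, $1, 5  regs=(0,14,12,4)
  step pc=1: nor  $1, $3, $0  regs=(0,65531,12,4)
  step pc=2: bne  $1, $0, L8  cond=T  regs=(0,65531,12,4)
  step pc=3: slti  $1, $2, 9  regs=(0,0,12,4)
  step pc=8: add  $0, $0, $3  regs=(0,0,12,4)
  step pc=9: slti  $3, $1, 11  regs=(0,0,12,1)
  step pc=10: add  $2, $0, $0  regs=(0,0,0,1)
  step pc=11: xor  $2, $3, $3  regs=(0,0,0,1)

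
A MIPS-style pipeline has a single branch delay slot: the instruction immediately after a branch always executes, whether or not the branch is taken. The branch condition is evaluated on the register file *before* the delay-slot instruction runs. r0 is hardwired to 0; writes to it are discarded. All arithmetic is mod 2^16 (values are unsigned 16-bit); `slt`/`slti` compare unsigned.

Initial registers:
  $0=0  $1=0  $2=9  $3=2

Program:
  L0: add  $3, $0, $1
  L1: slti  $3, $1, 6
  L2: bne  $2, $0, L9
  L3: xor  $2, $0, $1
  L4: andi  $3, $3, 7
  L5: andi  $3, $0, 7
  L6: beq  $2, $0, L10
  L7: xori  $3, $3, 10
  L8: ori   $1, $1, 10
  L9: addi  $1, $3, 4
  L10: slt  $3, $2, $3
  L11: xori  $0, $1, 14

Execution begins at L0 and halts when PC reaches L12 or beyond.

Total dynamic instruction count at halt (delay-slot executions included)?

7

  step pc=0: add  $3, $0, $1  regs=(0,0,9,0)
  step pc=1: slti  $3, $1, 6  regs=(0,0,9,1)
  step pc=2: bne  $2, $0, L9  cond=T  regs=(0,0,9,1)
  step pc=3: xor  $2, $0, $1  regs=(0,0,0,1)
  step pc=9: addi  $1, $3, 4  regs=(0,5,0,1)
  step pc=10: slt  $3, $2, $3  regs=(0,5,0,1)
  step pc=11: xori  $0, $1, 14  regs=(0,5,0,1)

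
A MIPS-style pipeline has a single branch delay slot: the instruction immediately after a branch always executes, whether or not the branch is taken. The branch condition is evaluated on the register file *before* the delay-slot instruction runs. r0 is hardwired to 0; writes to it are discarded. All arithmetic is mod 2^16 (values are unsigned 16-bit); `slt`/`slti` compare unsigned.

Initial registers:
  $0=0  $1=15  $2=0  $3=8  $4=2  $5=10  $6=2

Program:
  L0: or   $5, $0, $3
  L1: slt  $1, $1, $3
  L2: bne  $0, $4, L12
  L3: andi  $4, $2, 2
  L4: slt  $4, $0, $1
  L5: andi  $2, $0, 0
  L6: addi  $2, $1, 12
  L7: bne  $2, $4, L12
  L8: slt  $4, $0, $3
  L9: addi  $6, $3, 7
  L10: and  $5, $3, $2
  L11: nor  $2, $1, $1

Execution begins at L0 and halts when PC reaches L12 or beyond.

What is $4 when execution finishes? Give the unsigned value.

PC=0  or   $5, $0, $3        | $0=0 $1=15 $2=0 $3=8 $4=2 $5=8 $6=2
PC=1  slt  $1, $1, $3        | $0=0 $1=0 $2=0 $3=8 $4=2 $5=8 $6=2
PC=2  bne  $0, $4, L12       | $0=0 $1=0 $2=0 $3=8 $4=2 $5=8 $6=2  [TAKEN]
PC=3  andi  $4, $2, 2        | $0=0 $1=0 $2=0 $3=8 $4=0 $5=8 $6=2

0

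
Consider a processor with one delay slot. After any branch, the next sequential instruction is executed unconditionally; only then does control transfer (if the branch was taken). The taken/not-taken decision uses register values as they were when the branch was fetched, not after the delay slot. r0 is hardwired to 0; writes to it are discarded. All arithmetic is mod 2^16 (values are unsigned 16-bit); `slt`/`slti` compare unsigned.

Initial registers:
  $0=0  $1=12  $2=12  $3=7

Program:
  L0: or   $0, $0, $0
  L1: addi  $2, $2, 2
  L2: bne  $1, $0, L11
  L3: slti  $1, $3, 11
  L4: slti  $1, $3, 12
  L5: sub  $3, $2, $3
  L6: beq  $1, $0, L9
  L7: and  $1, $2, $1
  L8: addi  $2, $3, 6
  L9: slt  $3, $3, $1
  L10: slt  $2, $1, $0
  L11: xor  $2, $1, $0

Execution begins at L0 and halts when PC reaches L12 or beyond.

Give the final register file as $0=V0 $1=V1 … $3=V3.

$0=0 $1=1 $2=1 $3=7

[0] or   $0, $0, $0  →  {$0:0, $1:12, $2:12, $3:7}
[1] addi  $2, $2, 2  →  {$0:0, $1:12, $2:14, $3:7}
[2] bne  $1, $0, L11  →  {$0:0, $1:12, $2:14, $3:7}  ⟨branch taken⟩
[3] slti  $1, $3, 11  →  {$0:0, $1:1, $2:14, $3:7}
[11] xor  $2, $1, $0  →  {$0:0, $1:1, $2:1, $3:7}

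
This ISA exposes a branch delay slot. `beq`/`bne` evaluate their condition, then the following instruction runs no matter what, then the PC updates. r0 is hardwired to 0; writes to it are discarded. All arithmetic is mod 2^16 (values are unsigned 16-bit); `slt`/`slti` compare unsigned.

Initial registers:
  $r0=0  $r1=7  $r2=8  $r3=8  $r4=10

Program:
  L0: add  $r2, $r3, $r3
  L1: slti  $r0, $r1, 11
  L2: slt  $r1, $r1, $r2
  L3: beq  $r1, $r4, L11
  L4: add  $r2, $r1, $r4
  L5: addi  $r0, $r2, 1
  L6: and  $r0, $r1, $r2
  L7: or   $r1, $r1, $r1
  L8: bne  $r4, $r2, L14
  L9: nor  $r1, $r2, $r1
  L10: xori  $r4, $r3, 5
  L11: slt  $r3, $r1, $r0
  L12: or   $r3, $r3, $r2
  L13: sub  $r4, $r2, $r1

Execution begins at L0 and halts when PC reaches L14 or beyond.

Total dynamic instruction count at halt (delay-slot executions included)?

10

[0] add  $r2, $r3, $r3  →  {$r0:0, $r1:7, $r2:16, $r3:8, $r4:10}
[1] slti  $r0, $r1, 11  →  {$r0:0, $r1:7, $r2:16, $r3:8, $r4:10}
[2] slt  $r1, $r1, $r2  →  {$r0:0, $r1:1, $r2:16, $r3:8, $r4:10}
[3] beq  $r1, $r4, L11  →  {$r0:0, $r1:1, $r2:16, $r3:8, $r4:10}  ⟨branch fallthrough⟩
[4] add  $r2, $r1, $r4  →  {$r0:0, $r1:1, $r2:11, $r3:8, $r4:10}
[5] addi  $r0, $r2, 1  →  {$r0:0, $r1:1, $r2:11, $r3:8, $r4:10}
[6] and  $r0, $r1, $r2  →  {$r0:0, $r1:1, $r2:11, $r3:8, $r4:10}
[7] or   $r1, $r1, $r1  →  {$r0:0, $r1:1, $r2:11, $r3:8, $r4:10}
[8] bne  $r4, $r2, L14  →  {$r0:0, $r1:1, $r2:11, $r3:8, $r4:10}  ⟨branch taken⟩
[9] nor  $r1, $r2, $r1  →  {$r0:0, $r1:65524, $r2:11, $r3:8, $r4:10}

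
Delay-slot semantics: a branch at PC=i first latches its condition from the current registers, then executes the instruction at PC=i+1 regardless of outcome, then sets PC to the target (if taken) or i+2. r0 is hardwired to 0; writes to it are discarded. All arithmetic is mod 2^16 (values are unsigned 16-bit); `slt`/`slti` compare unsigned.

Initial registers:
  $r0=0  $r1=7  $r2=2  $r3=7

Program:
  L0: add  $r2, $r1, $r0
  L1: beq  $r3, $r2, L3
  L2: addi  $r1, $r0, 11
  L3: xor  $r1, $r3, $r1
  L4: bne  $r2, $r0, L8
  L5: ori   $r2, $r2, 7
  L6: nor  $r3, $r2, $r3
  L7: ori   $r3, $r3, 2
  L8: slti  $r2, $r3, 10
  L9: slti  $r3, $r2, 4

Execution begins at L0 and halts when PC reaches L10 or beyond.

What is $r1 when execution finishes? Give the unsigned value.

12

PC=0  add  $r2, $r1, $r0     | $r0=0 $r1=7 $r2=7 $r3=7
PC=1  beq  $r3, $r2, L3      | $r0=0 $r1=7 $r2=7 $r3=7  [TAKEN]
PC=2  addi  $r1, $r0, 11     | $r0=0 $r1=11 $r2=7 $r3=7
PC=3  xor  $r1, $r3, $r1     | $r0=0 $r1=12 $r2=7 $r3=7
PC=4  bne  $r2, $r0, L8      | $r0=0 $r1=12 $r2=7 $r3=7  [TAKEN]
PC=5  ori   $r2, $r2, 7      | $r0=0 $r1=12 $r2=7 $r3=7
PC=8  slti  $r2, $r3, 10     | $r0=0 $r1=12 $r2=1 $r3=7
PC=9  slti  $r3, $r2, 4      | $r0=0 $r1=12 $r2=1 $r3=1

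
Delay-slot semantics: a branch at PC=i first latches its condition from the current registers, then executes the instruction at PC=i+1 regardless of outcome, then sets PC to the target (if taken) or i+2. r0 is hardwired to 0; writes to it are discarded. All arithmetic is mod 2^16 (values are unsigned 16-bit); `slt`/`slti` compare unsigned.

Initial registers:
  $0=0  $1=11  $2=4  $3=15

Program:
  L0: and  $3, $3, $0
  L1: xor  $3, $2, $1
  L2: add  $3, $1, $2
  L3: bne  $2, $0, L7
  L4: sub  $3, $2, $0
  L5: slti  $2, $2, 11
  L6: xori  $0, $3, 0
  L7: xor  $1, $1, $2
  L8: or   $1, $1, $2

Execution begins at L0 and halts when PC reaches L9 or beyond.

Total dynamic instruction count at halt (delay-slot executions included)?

7

  step pc=0: and  $3, $3, $0  regs=(0,11,4,0)
  step pc=1: xor  $3, $2, $1  regs=(0,11,4,15)
  step pc=2: add  $3, $1, $2  regs=(0,11,4,15)
  step pc=3: bne  $2, $0, L7  cond=T  regs=(0,11,4,15)
  step pc=4: sub  $3, $2, $0  regs=(0,11,4,4)
  step pc=7: xor  $1, $1, $2  regs=(0,15,4,4)
  step pc=8: or   $1, $1, $2  regs=(0,15,4,4)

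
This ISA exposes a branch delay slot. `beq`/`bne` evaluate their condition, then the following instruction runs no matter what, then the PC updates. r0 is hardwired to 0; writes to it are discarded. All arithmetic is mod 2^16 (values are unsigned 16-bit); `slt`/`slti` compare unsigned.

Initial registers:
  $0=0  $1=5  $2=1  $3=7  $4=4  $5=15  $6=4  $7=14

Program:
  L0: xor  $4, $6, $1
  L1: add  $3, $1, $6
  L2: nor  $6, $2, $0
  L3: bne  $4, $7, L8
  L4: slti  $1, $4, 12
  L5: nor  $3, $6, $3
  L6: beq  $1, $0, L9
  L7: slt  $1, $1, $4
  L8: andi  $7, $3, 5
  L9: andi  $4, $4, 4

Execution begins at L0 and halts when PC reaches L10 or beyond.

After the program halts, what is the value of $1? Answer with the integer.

1

  step pc=0: xor  $4, $6, $1  regs=(0,5,1,7,1,15,4,14)
  step pc=1: add  $3, $1, $6  regs=(0,5,1,9,1,15,4,14)
  step pc=2: nor  $6, $2, $0  regs=(0,5,1,9,1,15,65534,14)
  step pc=3: bne  $4, $7, L8  cond=T  regs=(0,5,1,9,1,15,65534,14)
  step pc=4: slti  $1, $4, 12  regs=(0,1,1,9,1,15,65534,14)
  step pc=8: andi  $7, $3, 5  regs=(0,1,1,9,1,15,65534,1)
  step pc=9: andi  $4, $4, 4  regs=(0,1,1,9,0,15,65534,1)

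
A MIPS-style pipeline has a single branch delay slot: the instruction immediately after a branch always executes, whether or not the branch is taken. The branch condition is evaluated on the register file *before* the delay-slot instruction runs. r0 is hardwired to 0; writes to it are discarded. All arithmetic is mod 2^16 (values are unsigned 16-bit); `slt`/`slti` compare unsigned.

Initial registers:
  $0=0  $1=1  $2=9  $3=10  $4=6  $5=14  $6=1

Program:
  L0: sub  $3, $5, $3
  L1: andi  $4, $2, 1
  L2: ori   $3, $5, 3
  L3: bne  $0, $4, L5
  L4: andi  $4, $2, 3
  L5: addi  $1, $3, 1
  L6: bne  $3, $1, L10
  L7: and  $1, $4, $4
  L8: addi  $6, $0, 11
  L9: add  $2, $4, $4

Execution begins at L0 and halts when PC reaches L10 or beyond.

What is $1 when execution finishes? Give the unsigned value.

1

#0 sub  $3, $5, $3 ; 0/1/9/4/6/14/1
#1 andi  $4, $2, 1 ; 0/1/9/4/1/14/1
#2 ori   $3, $5, 3 ; 0/1/9/15/1/14/1
#3 bne  $0, $4, L5 ; 0/1/9/15/1/14/1 ; →target
#4 andi  $4, $2, 3 ; 0/1/9/15/1/14/1
#5 addi  $1, $3, 1 ; 0/16/9/15/1/14/1
#6 bne  $3, $1, L10 ; 0/16/9/15/1/14/1 ; →target
#7 and  $1, $4, $4 ; 0/1/9/15/1/14/1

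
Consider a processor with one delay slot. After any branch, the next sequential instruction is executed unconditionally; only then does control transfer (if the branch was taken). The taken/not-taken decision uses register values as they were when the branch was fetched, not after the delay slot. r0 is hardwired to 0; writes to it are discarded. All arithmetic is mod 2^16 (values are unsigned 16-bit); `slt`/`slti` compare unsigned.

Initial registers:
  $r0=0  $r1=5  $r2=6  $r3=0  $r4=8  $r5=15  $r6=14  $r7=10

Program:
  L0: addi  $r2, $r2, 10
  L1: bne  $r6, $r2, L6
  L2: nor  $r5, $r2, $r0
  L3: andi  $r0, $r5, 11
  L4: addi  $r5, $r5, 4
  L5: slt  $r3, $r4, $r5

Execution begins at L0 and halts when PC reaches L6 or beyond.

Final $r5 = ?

#0 addi  $r2, $r2, 10 ; 0/5/16/0/8/15/14/10
#1 bne  $r6, $r2, L6 ; 0/5/16/0/8/15/14/10 ; →target
#2 nor  $r5, $r2, $r0 ; 0/5/16/0/8/65519/14/10

65519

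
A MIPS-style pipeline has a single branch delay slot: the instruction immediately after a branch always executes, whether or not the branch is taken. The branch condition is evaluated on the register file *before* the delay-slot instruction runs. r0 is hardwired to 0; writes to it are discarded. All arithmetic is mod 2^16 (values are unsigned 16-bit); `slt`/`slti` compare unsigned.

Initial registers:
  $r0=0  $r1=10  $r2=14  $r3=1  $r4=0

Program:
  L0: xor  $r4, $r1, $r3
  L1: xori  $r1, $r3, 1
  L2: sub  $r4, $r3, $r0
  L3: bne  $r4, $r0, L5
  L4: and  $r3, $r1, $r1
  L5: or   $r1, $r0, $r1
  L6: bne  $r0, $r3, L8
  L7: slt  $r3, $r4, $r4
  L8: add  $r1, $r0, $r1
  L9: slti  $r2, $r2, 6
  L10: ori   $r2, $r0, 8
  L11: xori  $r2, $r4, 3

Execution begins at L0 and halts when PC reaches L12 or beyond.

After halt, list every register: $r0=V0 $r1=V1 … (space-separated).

  step pc=0: xor  $r4, $r1, $r3  regs=(0,10,14,1,11)
  step pc=1: xori  $r1, $r3, 1  regs=(0,0,14,1,11)
  step pc=2: sub  $r4, $r3, $r0  regs=(0,0,14,1,1)
  step pc=3: bne  $r4, $r0, L5  cond=T  regs=(0,0,14,1,1)
  step pc=4: and  $r3, $r1, $r1  regs=(0,0,14,0,1)
  step pc=5: or   $r1, $r0, $r1  regs=(0,0,14,0,1)
  step pc=6: bne  $r0, $r3, L8  cond=F  regs=(0,0,14,0,1)
  step pc=7: slt  $r3, $r4, $r4  regs=(0,0,14,0,1)
  step pc=8: add  $r1, $r0, $r1  regs=(0,0,14,0,1)
  step pc=9: slti  $r2, $r2, 6  regs=(0,0,0,0,1)
  step pc=10: ori   $r2, $r0, 8  regs=(0,0,8,0,1)
  step pc=11: xori  $r2, $r4, 3  regs=(0,0,2,0,1)

$r0=0 $r1=0 $r2=2 $r3=0 $r4=1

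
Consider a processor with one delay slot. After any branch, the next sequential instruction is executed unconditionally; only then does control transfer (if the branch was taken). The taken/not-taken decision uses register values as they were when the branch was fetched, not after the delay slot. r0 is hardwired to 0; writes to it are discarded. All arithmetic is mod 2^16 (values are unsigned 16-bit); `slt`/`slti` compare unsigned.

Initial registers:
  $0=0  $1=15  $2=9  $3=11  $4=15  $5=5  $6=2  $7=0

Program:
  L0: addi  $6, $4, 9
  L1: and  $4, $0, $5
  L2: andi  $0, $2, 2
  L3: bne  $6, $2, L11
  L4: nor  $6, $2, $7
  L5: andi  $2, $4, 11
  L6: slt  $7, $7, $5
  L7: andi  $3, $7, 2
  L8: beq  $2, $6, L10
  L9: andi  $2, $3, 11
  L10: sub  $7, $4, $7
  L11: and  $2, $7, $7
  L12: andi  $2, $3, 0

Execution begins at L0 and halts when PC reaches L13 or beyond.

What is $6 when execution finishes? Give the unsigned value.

  step pc=0: addi  $6, $4, 9  regs=(0,15,9,11,15,5,24,0)
  step pc=1: and  $4, $0, $5  regs=(0,15,9,11,0,5,24,0)
  step pc=2: andi  $0, $2, 2  regs=(0,15,9,11,0,5,24,0)
  step pc=3: bne  $6, $2, L11  cond=T  regs=(0,15,9,11,0,5,24,0)
  step pc=4: nor  $6, $2, $7  regs=(0,15,9,11,0,5,65526,0)
  step pc=11: and  $2, $7, $7  regs=(0,15,0,11,0,5,65526,0)
  step pc=12: andi  $2, $3, 0  regs=(0,15,0,11,0,5,65526,0)

65526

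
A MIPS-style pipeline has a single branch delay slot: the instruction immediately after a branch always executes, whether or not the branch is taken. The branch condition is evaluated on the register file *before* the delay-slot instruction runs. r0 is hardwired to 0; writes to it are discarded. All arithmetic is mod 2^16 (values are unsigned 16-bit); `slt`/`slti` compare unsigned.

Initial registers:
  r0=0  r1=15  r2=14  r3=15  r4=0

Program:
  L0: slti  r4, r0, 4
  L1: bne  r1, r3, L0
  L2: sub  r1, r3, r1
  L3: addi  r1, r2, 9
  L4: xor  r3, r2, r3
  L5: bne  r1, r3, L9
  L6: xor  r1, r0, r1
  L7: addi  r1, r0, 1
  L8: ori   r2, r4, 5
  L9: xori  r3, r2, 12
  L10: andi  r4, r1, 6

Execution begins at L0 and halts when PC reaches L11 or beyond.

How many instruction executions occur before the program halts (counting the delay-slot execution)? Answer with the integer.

#0 slti  r4, r0, 4 ; 0/15/14/15/1
#1 bne  r1, r3, L0 ; 0/15/14/15/1 ; →fallthru
#2 sub  r1, r3, r1 ; 0/0/14/15/1
#3 addi  r1, r2, 9 ; 0/23/14/15/1
#4 xor  r3, r2, r3 ; 0/23/14/1/1
#5 bne  r1, r3, L9 ; 0/23/14/1/1 ; →target
#6 xor  r1, r0, r1 ; 0/23/14/1/1
#9 xori  r3, r2, 12 ; 0/23/14/2/1
#10 andi  r4, r1, 6 ; 0/23/14/2/6

9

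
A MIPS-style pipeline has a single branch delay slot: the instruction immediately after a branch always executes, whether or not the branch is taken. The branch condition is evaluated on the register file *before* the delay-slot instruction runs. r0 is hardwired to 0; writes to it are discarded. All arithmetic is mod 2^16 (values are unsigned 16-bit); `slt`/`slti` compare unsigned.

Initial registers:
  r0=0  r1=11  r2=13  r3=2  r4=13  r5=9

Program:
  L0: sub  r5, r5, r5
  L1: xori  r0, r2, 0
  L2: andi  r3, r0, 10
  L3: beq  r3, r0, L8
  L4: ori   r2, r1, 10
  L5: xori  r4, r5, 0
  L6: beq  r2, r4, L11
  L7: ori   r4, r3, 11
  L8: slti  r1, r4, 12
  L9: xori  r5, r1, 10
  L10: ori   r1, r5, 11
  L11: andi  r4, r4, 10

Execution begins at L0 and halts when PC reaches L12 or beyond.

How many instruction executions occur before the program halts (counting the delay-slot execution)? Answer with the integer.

9

[0] sub  r5, r5, r5  →  {r0:0, r1:11, r2:13, r3:2, r4:13, r5:0}
[1] xori  r0, r2, 0  →  {r0:0, r1:11, r2:13, r3:2, r4:13, r5:0}
[2] andi  r3, r0, 10  →  {r0:0, r1:11, r2:13, r3:0, r4:13, r5:0}
[3] beq  r3, r0, L8  →  {r0:0, r1:11, r2:13, r3:0, r4:13, r5:0}  ⟨branch taken⟩
[4] ori   r2, r1, 10  →  {r0:0, r1:11, r2:11, r3:0, r4:13, r5:0}
[8] slti  r1, r4, 12  →  {r0:0, r1:0, r2:11, r3:0, r4:13, r5:0}
[9] xori  r5, r1, 10  →  {r0:0, r1:0, r2:11, r3:0, r4:13, r5:10}
[10] ori   r1, r5, 11  →  {r0:0, r1:11, r2:11, r3:0, r4:13, r5:10}
[11] andi  r4, r4, 10  →  {r0:0, r1:11, r2:11, r3:0, r4:8, r5:10}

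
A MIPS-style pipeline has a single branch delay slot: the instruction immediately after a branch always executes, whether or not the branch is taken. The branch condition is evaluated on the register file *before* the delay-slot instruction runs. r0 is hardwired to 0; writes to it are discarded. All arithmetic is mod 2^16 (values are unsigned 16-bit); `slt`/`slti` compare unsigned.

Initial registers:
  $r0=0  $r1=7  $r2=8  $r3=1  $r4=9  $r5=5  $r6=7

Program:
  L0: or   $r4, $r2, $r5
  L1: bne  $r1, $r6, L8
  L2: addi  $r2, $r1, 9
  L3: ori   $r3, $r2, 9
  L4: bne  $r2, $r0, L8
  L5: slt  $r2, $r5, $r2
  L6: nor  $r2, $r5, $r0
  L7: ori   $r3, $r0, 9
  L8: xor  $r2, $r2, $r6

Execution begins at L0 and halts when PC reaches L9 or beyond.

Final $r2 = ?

PC=0  or   $r4, $r2, $r5     | $r0=0 $r1=7 $r2=8 $r3=1 $r4=13 $r5=5 $r6=7
PC=1  bne  $r1, $r6, L8      | $r0=0 $r1=7 $r2=8 $r3=1 $r4=13 $r5=5 $r6=7  [not taken]
PC=2  addi  $r2, $r1, 9      | $r0=0 $r1=7 $r2=16 $r3=1 $r4=13 $r5=5 $r6=7
PC=3  ori   $r3, $r2, 9      | $r0=0 $r1=7 $r2=16 $r3=25 $r4=13 $r5=5 $r6=7
PC=4  bne  $r2, $r0, L8      | $r0=0 $r1=7 $r2=16 $r3=25 $r4=13 $r5=5 $r6=7  [TAKEN]
PC=5  slt  $r2, $r5, $r2     | $r0=0 $r1=7 $r2=1 $r3=25 $r4=13 $r5=5 $r6=7
PC=8  xor  $r2, $r2, $r6     | $r0=0 $r1=7 $r2=6 $r3=25 $r4=13 $r5=5 $r6=7

6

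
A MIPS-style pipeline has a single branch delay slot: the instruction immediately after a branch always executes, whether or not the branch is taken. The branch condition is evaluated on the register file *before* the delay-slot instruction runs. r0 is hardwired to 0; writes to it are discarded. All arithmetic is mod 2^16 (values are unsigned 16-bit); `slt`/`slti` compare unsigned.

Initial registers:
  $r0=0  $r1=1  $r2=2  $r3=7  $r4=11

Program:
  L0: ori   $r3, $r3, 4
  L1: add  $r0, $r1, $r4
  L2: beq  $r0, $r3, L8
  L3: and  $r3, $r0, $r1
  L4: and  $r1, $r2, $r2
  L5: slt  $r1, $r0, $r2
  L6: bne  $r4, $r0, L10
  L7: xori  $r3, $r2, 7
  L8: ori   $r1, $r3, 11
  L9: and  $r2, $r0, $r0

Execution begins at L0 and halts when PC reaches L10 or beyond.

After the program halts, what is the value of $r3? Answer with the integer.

#0 ori   $r3, $r3, 4 ; 0/1/2/7/11
#1 add  $r0, $r1, $r4 ; 0/1/2/7/11
#2 beq  $r0, $r3, L8 ; 0/1/2/7/11 ; →fallthru
#3 and  $r3, $r0, $r1 ; 0/1/2/0/11
#4 and  $r1, $r2, $r2 ; 0/2/2/0/11
#5 slt  $r1, $r0, $r2 ; 0/1/2/0/11
#6 bne  $r4, $r0, L10 ; 0/1/2/0/11 ; →target
#7 xori  $r3, $r2, 7 ; 0/1/2/5/11

5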